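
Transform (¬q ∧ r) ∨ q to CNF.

(¬q ∧ r) ∨ q
⇔ (¬q ∨ q) ∧ (r ∨ q)   [distribute ∨ over ∧]
⇔ r ∨ q   [simplify]

r ∨ q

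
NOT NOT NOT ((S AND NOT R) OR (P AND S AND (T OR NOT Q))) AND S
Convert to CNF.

(NOT S OR R) AND (NOT P OR NOT S OR NOT T) AND (NOT P OR NOT S OR Q) AND S

NOT NOT NOT ((S AND NOT R) OR (P AND S AND (T OR NOT Q))) AND S
= NOT ((S AND NOT R) OR (P AND S AND (T OR NOT Q))) AND S   (double negation)
= NOT (S AND NOT R) AND NOT (P AND S AND (T OR NOT Q)) AND S   (De Morgan)
= (NOT S OR NOT NOT R) AND NOT (P AND S AND (T OR NOT Q)) AND S   (De Morgan)
= (NOT S OR R) AND NOT (P AND S AND (T OR NOT Q)) AND S   (double negation)
= (NOT S OR R) AND (NOT P OR NOT S OR NOT (T OR NOT Q)) AND S   (De Morgan)
= (NOT S OR R) AND (NOT P OR NOT S OR (NOT T AND NOT NOT Q)) AND S   (De Morgan)
= (NOT S OR R) AND (NOT P OR NOT S OR (NOT T AND Q)) AND S   (double negation)
= (NOT S OR R) AND (NOT P OR NOT S OR NOT T) AND (NOT P OR NOT S OR Q) AND S   (distribute OR over AND)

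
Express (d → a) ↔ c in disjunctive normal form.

(d ∧ ¬a ∧ ¬c) ∨ (c ∧ ¬d) ∨ (c ∧ a)

(d → a) ↔ c
≡ ((d → a) → c) ∧ (c → (d → a))   (eliminate ↔)
≡ (¬(d → a) ∨ c) ∧ (c → (d → a))   (eliminate →)
≡ (¬(¬d ∨ a) ∨ c) ∧ (c → (d → a))   (eliminate →)
≡ (¬(¬d ∨ a) ∨ c) ∧ (¬c ∨ (d → a))   (eliminate →)
≡ (¬(¬d ∨ a) ∨ c) ∧ (¬c ∨ ¬d ∨ a)   (eliminate →)
≡ ((¬¬d ∧ ¬a) ∨ c) ∧ (¬c ∨ ¬d ∨ a)   (De Morgan)
≡ ((d ∧ ¬a) ∨ c) ∧ (¬c ∨ ¬d ∨ a)   (double negation)
≡ (d ∧ ¬a ∧ ¬c) ∨ (d ∧ ¬a ∧ ¬d) ∨ (d ∧ ¬a ∧ a) ∨ (c ∧ ¬c) ∨ (c ∧ ¬d) ∨ (c ∧ a)   (distribute ∧ over ∨)
≡ (d ∧ ¬a ∧ ¬c) ∨ (c ∧ ¬d) ∨ (c ∧ a)   (simplify)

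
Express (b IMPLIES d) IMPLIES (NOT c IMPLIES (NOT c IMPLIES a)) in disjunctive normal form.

(b IMPLIES d) IMPLIES (NOT c IMPLIES (NOT c IMPLIES a))
= NOT (b IMPLIES d) OR (NOT c IMPLIES (NOT c IMPLIES a))   [eliminate IMPLIES]
= NOT (NOT b OR d) OR (NOT c IMPLIES (NOT c IMPLIES a))   [eliminate IMPLIES]
= NOT (NOT b OR d) OR NOT NOT c OR (NOT c IMPLIES a)   [eliminate IMPLIES]
= NOT (NOT b OR d) OR NOT NOT c OR NOT NOT c OR a   [eliminate IMPLIES]
= (NOT NOT b AND NOT d) OR NOT NOT c OR NOT NOT c OR a   [De Morgan]
= (b AND NOT d) OR NOT NOT c OR NOT NOT c OR a   [double negation]
= (b AND NOT d) OR c OR NOT NOT c OR a   [double negation]
= (b AND NOT d) OR c OR c OR a   [double negation]
= (b AND NOT d) OR c OR a   [simplify]

(b AND NOT d) OR c OR a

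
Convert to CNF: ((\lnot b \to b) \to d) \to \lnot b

((\lnot b \to b) \to d) \to \lnot b
≡ \lnot ((\lnot b \to b) \to d) \lor \lnot b   [eliminate \to]
≡ \lnot (\lnot (\lnot b \to b) \lor d) \lor \lnot b   [eliminate \to]
≡ \lnot (\lnot (\lnot \lnot b \lor b) \lor d) \lor \lnot b   [eliminate \to]
≡ (\lnot \lnot (\lnot \lnot b \lor b) \land \lnot d) \lor \lnot b   [De Morgan]
≡ ((\lnot \lnot b \lor b) \land \lnot d) \lor \lnot b   [double negation]
≡ ((b \lor b) \land \lnot d) \lor \lnot b   [double negation]
≡ (b \lor b \lor \lnot b) \land (\lnot d \lor \lnot b)   [distribute \lor over \land]
≡ \lnot d \lor \lnot b   [simplify]

\lnot d \lor \lnot b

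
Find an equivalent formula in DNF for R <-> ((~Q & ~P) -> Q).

R <-> ((~Q & ~P) -> Q)
⇔ (R -> ((~Q & ~P) -> Q)) & (((~Q & ~P) -> Q) -> R)
⇔ (~R | ((~Q & ~P) -> Q)) & (((~Q & ~P) -> Q) -> R)
⇔ (~R | ~(~Q & ~P) | Q) & (((~Q & ~P) -> Q) -> R)
⇔ (~R | ~(~Q & ~P) | Q) & (~((~Q & ~P) -> Q) | R)
⇔ (~R | ~(~Q & ~P) | Q) & (~(~(~Q & ~P) | Q) | R)
⇔ (~R | ~~Q | ~~P | Q) & (~(~(~Q & ~P) | Q) | R)
⇔ (~R | Q | ~~P | Q) & (~(~(~Q & ~P) | Q) | R)
⇔ (~R | Q | P | Q) & (~(~(~Q & ~P) | Q) | R)
⇔ (~R | Q | P | Q) & ((~~(~Q & ~P) & ~Q) | R)
⇔ (~R | Q | P | Q) & ((~Q & ~P & ~Q) | R)
⇔ (~R & ~Q & ~P & ~Q) | (~R & R) | (Q & ~Q & ~P & ~Q) | (Q & R) | (P & ~Q & ~P & ~Q) | (P & R) | (Q & ~Q & ~P & ~Q) | (Q & R)
⇔ (~R & ~Q & ~P) | (Q & R) | (P & R)

(~R & ~Q & ~P) | (Q & R) | (P & R)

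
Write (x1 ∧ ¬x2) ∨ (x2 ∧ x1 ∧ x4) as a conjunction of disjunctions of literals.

x1 ∧ (¬x2 ∨ x4)

(x1 ∧ ¬x2) ∨ (x2 ∧ x1 ∧ x4)
⇔ (x1 ∨ x2) ∧ (x1 ∨ x1) ∧ (x1 ∨ x4) ∧ (¬x2 ∨ x2) ∧ (¬x2 ∨ x1) ∧ (¬x2 ∨ x4)   — distribute ∨ over ∧
⇔ x1 ∧ (¬x2 ∨ x4)   — simplify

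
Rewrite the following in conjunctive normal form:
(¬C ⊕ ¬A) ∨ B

(¬C ⊕ ¬A) ∨ B
⇔ ((¬C ∨ ¬A) ∧ ¬(¬C ∧ ¬A)) ∨ B
⇔ ((¬C ∨ ¬A) ∧ (¬¬C ∨ ¬¬A)) ∨ B
⇔ ((¬C ∨ ¬A) ∧ (C ∨ ¬¬A)) ∨ B
⇔ ((¬C ∨ ¬A) ∧ (C ∨ A)) ∨ B
⇔ (¬C ∨ ¬A ∨ B) ∧ (C ∨ A ∨ B)

(¬C ∨ ¬A ∨ B) ∧ (C ∨ A ∨ B)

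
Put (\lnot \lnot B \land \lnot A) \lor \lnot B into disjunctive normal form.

(B \land \lnot A) \lor \lnot B

(\lnot \lnot B \land \lnot A) \lor \lnot B
≡ (B \land \lnot A) \lor \lnot B   — double negation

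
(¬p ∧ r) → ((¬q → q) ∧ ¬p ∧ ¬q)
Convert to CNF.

(¬p ∧ r) → ((¬q → q) ∧ ¬p ∧ ¬q)
≡ ¬(¬p ∧ r) ∨ ((¬q → q) ∧ ¬p ∧ ¬q)
≡ ¬(¬p ∧ r) ∨ ((¬¬q ∨ q) ∧ ¬p ∧ ¬q)
≡ ¬¬p ∨ ¬r ∨ ((¬¬q ∨ q) ∧ ¬p ∧ ¬q)
≡ p ∨ ¬r ∨ ((¬¬q ∨ q) ∧ ¬p ∧ ¬q)
≡ p ∨ ¬r ∨ ((q ∨ q) ∧ ¬p ∧ ¬q)
≡ (p ∨ ¬r ∨ q ∨ q) ∧ (p ∨ ¬r ∨ ¬p) ∧ (p ∨ ¬r ∨ ¬q)
≡ (p ∨ ¬r ∨ q) ∧ (p ∨ ¬r ∨ ¬q)

(p ∨ ¬r ∨ q) ∧ (p ∨ ¬r ∨ ¬q)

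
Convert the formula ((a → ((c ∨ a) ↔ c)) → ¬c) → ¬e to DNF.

((a → ((c ∨ a) ↔ c)) → ¬c) → ¬e
≡ ¬((a → ((c ∨ a) ↔ c)) → ¬c) ∨ ¬e
≡ ¬(¬(a → ((c ∨ a) ↔ c)) ∨ ¬c) ∨ ¬e
≡ ¬(¬(¬a ∨ ((c ∨ a) ↔ c)) ∨ ¬c) ∨ ¬e
≡ ¬(¬(¬a ∨ (((c ∨ a) → c) ∧ (c → (c ∨ a)))) ∨ ¬c) ∨ ¬e
≡ ¬(¬(¬a ∨ ((¬(c ∨ a) ∨ c) ∧ (c → (c ∨ a)))) ∨ ¬c) ∨ ¬e
≡ ¬(¬(¬a ∨ ((¬(c ∨ a) ∨ c) ∧ (¬c ∨ c ∨ a))) ∨ ¬c) ∨ ¬e
≡ (¬¬(¬a ∨ ((¬(c ∨ a) ∨ c) ∧ (¬c ∨ c ∨ a))) ∧ ¬¬c) ∨ ¬e
≡ ((¬a ∨ ((¬(c ∨ a) ∨ c) ∧ (¬c ∨ c ∨ a))) ∧ ¬¬c) ∨ ¬e
≡ ((¬a ∨ (((¬c ∧ ¬a) ∨ c) ∧ (¬c ∨ c ∨ a))) ∧ ¬¬c) ∨ ¬e
≡ ((¬a ∨ (((¬c ∧ ¬a) ∨ c) ∧ (¬c ∨ c ∨ a))) ∧ c) ∨ ¬e
≡ (¬a ∧ c) ∨ (¬c ∧ ¬a ∧ ¬c ∧ c) ∨ (¬c ∧ ¬a ∧ c ∧ c) ∨ (¬c ∧ ¬a ∧ a ∧ c) ∨ (c ∧ ¬c ∧ c) ∨ (c ∧ c ∧ c) ∨ (c ∧ a ∧ c) ∨ ¬e
≡ c ∨ ¬e

c ∨ ¬e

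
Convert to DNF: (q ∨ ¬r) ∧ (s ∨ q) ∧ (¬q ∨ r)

(q ∨ ¬r) ∧ (s ∨ q) ∧ (¬q ∨ r)
≡ (q ∧ s ∧ ¬q) ∨ (q ∧ s ∧ r) ∨ (q ∧ q ∧ ¬q) ∨ (q ∧ q ∧ r) ∨ (¬r ∧ s ∧ ¬q) ∨ (¬r ∧ s ∧ r) ∨ (¬r ∧ q ∧ ¬q) ∨ (¬r ∧ q ∧ r)   (distribute ∧ over ∨)
≡ (q ∧ r) ∨ (¬r ∧ s ∧ ¬q)   (simplify)

(q ∧ r) ∨ (¬r ∧ s ∧ ¬q)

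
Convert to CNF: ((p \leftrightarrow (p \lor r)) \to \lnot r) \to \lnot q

((p \leftrightarrow (p \lor r)) \to \lnot r) \to \lnot q
≡ \lnot ((p \leftrightarrow (p \lor r)) \to \lnot r) \lor \lnot q
≡ \lnot (\lnot (p \leftrightarrow (p \lor r)) \lor \lnot r) \lor \lnot q
≡ \lnot (\lnot ((p \to (p \lor r)) \land ((p \lor r) \to p)) \lor \lnot r) \lor \lnot q
≡ \lnot (\lnot ((\lnot p \lor p \lor r) \land ((p \lor r) \to p)) \lor \lnot r) \lor \lnot q
≡ \lnot (\lnot ((\lnot p \lor p \lor r) \land (\lnot (p \lor r) \lor p)) \lor \lnot r) \lor \lnot q
≡ (\lnot \lnot ((\lnot p \lor p \lor r) \land (\lnot (p \lor r) \lor p)) \land \lnot \lnot r) \lor \lnot q
≡ ((\lnot p \lor p \lor r) \land (\lnot (p \lor r) \lor p) \land \lnot \lnot r) \lor \lnot q
≡ ((\lnot p \lor p \lor r) \land ((\lnot p \land \lnot r) \lor p) \land \lnot \lnot r) \lor \lnot q
≡ ((\lnot p \lor p \lor r) \land ((\lnot p \land \lnot r) \lor p) \land r) \lor \lnot q
≡ (\lnot p \lor p \lor r \lor \lnot q) \land (\lnot p \lor p \lor \lnot q) \land (\lnot r \lor p \lor \lnot q) \land (r \lor \lnot q)
≡ (\lnot r \lor p \lor \lnot q) \land (r \lor \lnot q)

(\lnot r \lor p \lor \lnot q) \land (r \lor \lnot q)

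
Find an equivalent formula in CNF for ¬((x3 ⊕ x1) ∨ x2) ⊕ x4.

(¬x3 ∨ x1 ∨ x4) ∧ (¬x1 ∨ x3 ∨ x4) ∧ (¬x2 ∨ x4) ∧ (x3 ∨ x1 ∨ x2 ∨ ¬x4) ∧ (¬x3 ∨ ¬x1 ∨ x2 ∨ ¬x4)

¬((x3 ⊕ x1) ∨ x2) ⊕ x4
≡ (¬((x3 ⊕ x1) ∨ x2) ∨ x4) ∧ ¬(¬((x3 ⊕ x1) ∨ x2) ∧ x4)   [expand ⊕]
≡ (¬(((x3 ∨ x1) ∧ ¬(x3 ∧ x1)) ∨ x2) ∨ x4) ∧ ¬(¬((x3 ⊕ x1) ∨ x2) ∧ x4)   [expand ⊕]
≡ (¬(((x3 ∨ x1) ∧ ¬(x3 ∧ x1)) ∨ x2) ∨ x4) ∧ ¬(¬(((x3 ∨ x1) ∧ ¬(x3 ∧ x1)) ∨ x2) ∧ x4)   [expand ⊕]
≡ ((¬((x3 ∨ x1) ∧ ¬(x3 ∧ x1)) ∧ ¬x2) ∨ x4) ∧ ¬(¬(((x3 ∨ x1) ∧ ¬(x3 ∧ x1)) ∨ x2) ∧ x4)   [De Morgan]
≡ (((¬(x3 ∨ x1) ∨ ¬¬(x3 ∧ x1)) ∧ ¬x2) ∨ x4) ∧ ¬(¬(((x3 ∨ x1) ∧ ¬(x3 ∧ x1)) ∨ x2) ∧ x4)   [De Morgan]
≡ ((((¬x3 ∧ ¬x1) ∨ ¬¬(x3 ∧ x1)) ∧ ¬x2) ∨ x4) ∧ ¬(¬(((x3 ∨ x1) ∧ ¬(x3 ∧ x1)) ∨ x2) ∧ x4)   [De Morgan]
≡ ((((¬x3 ∧ ¬x1) ∨ (x3 ∧ x1)) ∧ ¬x2) ∨ x4) ∧ ¬(¬(((x3 ∨ x1) ∧ ¬(x3 ∧ x1)) ∨ x2) ∧ x4)   [double negation]
≡ ((((¬x3 ∧ ¬x1) ∨ (x3 ∧ x1)) ∧ ¬x2) ∨ x4) ∧ (¬¬(((x3 ∨ x1) ∧ ¬(x3 ∧ x1)) ∨ x2) ∨ ¬x4)   [De Morgan]
≡ ((((¬x3 ∧ ¬x1) ∨ (x3 ∧ x1)) ∧ ¬x2) ∨ x4) ∧ (((x3 ∨ x1) ∧ ¬(x3 ∧ x1)) ∨ x2 ∨ ¬x4)   [double negation]
≡ ((((¬x3 ∧ ¬x1) ∨ (x3 ∧ x1)) ∧ ¬x2) ∨ x4) ∧ (((x3 ∨ x1) ∧ (¬x3 ∨ ¬x1)) ∨ x2 ∨ ¬x4)   [De Morgan]
≡ (¬x3 ∨ x3 ∨ x4) ∧ (¬x3 ∨ x1 ∨ x4) ∧ (¬x1 ∨ x3 ∨ x4) ∧ (¬x1 ∨ x1 ∨ x4) ∧ (¬x2 ∨ x4) ∧ (x3 ∨ x1 ∨ x2 ∨ ¬x4) ∧ (¬x3 ∨ ¬x1 ∨ x2 ∨ ¬x4)   [distribute ∨ over ∧]
≡ (¬x3 ∨ x1 ∨ x4) ∧ (¬x1 ∨ x3 ∨ x4) ∧ (¬x2 ∨ x4) ∧ (x3 ∨ x1 ∨ x2 ∨ ¬x4) ∧ (¬x3 ∨ ¬x1 ∨ x2 ∨ ¬x4)   [simplify]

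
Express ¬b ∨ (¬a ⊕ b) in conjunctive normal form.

¬b ∨ (¬a ⊕ b)
= ¬b ∨ ((¬a ∨ b) ∧ ¬(¬a ∧ b))   [expand ⊕]
= ¬b ∨ ((¬a ∨ b) ∧ (¬¬a ∨ ¬b))   [De Morgan]
= ¬b ∨ ((¬a ∨ b) ∧ (a ∨ ¬b))   [double negation]
= (¬b ∨ ¬a ∨ b) ∧ (¬b ∨ a ∨ ¬b)   [distribute ∨ over ∧]
= ¬b ∨ a   [simplify]

¬b ∨ a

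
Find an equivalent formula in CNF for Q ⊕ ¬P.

(Q ∨ ¬P) ∧ (¬Q ∨ P)

Q ⊕ ¬P
≡ (Q ∨ ¬P) ∧ ¬(Q ∧ ¬P)
≡ (Q ∨ ¬P) ∧ (¬Q ∨ ¬¬P)
≡ (Q ∨ ¬P) ∧ (¬Q ∨ P)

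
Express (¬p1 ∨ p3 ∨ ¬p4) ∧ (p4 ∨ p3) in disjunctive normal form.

(¬p1 ∧ p4) ∨ p3

(¬p1 ∨ p3 ∨ ¬p4) ∧ (p4 ∨ p3)
⇔ (¬p1 ∧ p4) ∨ (¬p1 ∧ p3) ∨ (p3 ∧ p4) ∨ (p3 ∧ p3) ∨ (¬p4 ∧ p4) ∨ (¬p4 ∧ p3)   (distribute ∧ over ∨)
⇔ (¬p1 ∧ p4) ∨ p3   (simplify)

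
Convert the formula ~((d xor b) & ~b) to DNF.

~((d xor b) & ~b)
≡ ~(((d & ~b) | (~d & b)) & ~b)   — expand xor
≡ ~((d & ~b) | (~d & b)) | ~~b   — De Morgan
≡ (~(d & ~b) & ~(~d & b)) | ~~b   — De Morgan
≡ ((~d | ~~b) & ~(~d & b)) | ~~b   — De Morgan
≡ ((~d | b) & ~(~d & b)) | ~~b   — double negation
≡ ((~d | b) & (~~d | ~b)) | ~~b   — De Morgan
≡ ((~d | b) & (d | ~b)) | ~~b   — double negation
≡ ((~d | b) & (d | ~b)) | b   — double negation
≡ (~d & d) | (~d & ~b) | (b & d) | (b & ~b) | b   — distribute & over |
≡ (~d & ~b) | b   — simplify

(~d & ~b) | b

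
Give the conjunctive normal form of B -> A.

B -> A
= ~B | A   — eliminate ->

~B | A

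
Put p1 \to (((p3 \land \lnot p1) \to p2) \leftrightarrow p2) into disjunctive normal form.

\lnot p1 \lor p2

p1 \to (((p3 \land \lnot p1) \to p2) \leftrightarrow p2)
≡ \lnot p1 \lor (((p3 \land \lnot p1) \to p2) \leftrightarrow p2)   (eliminate \to)
≡ \lnot p1 \lor ((((p3 \land \lnot p1) \to p2) \to p2) \land (p2 \to ((p3 \land \lnot p1) \to p2)))   (eliminate \leftrightarrow)
≡ \lnot p1 \lor ((\lnot ((p3 \land \lnot p1) \to p2) \lor p2) \land (p2 \to ((p3 \land \lnot p1) \to p2)))   (eliminate \to)
≡ \lnot p1 \lor ((\lnot (\lnot (p3 \land \lnot p1) \lor p2) \lor p2) \land (p2 \to ((p3 \land \lnot p1) \to p2)))   (eliminate \to)
≡ \lnot p1 \lor ((\lnot (\lnot (p3 \land \lnot p1) \lor p2) \lor p2) \land (\lnot p2 \lor ((p3 \land \lnot p1) \to p2)))   (eliminate \to)
≡ \lnot p1 \lor ((\lnot (\lnot (p3 \land \lnot p1) \lor p2) \lor p2) \land (\lnot p2 \lor \lnot (p3 \land \lnot p1) \lor p2))   (eliminate \to)
≡ \lnot p1 \lor (((\lnot \lnot (p3 \land \lnot p1) \land \lnot p2) \lor p2) \land (\lnot p2 \lor \lnot (p3 \land \lnot p1) \lor p2))   (De Morgan)
≡ \lnot p1 \lor (((p3 \land \lnot p1 \land \lnot p2) \lor p2) \land (\lnot p2 \lor \lnot (p3 \land \lnot p1) \lor p2))   (double negation)
≡ \lnot p1 \lor (((p3 \land \lnot p1 \land \lnot p2) \lor p2) \land (\lnot p2 \lor \lnot p3 \lor \lnot \lnot p1 \lor p2))   (De Morgan)
≡ \lnot p1 \lor (((p3 \land \lnot p1 \land \lnot p2) \lor p2) \land (\lnot p2 \lor \lnot p3 \lor p1 \lor p2))   (double negation)
≡ \lnot p1 \lor (p3 \land \lnot p1 \land \lnot p2 \land \lnot p2) \lor (p3 \land \lnot p1 \land \lnot p2 \land \lnot p3) \lor (p3 \land \lnot p1 \land \lnot p2 \land p1) \lor (p3 \land \lnot p1 \land \lnot p2 \land p2) \lor (p2 \land \lnot p2) \lor (p2 \land \lnot p3) \lor (p2 \land p1) \lor (p2 \land p2)   (distribute \land over \lor)
≡ \lnot p1 \lor p2   (simplify)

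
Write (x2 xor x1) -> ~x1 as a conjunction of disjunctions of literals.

(x2 xor x1) -> ~x1
⇔ ~(x2 xor x1) | ~x1
⇔ ~((x2 | x1) & ~(x2 & x1)) | ~x1
⇔ ~(x2 | x1) | ~~(x2 & x1) | ~x1
⇔ (~x2 & ~x1) | ~~(x2 & x1) | ~x1
⇔ (~x2 & ~x1) | (x2 & x1) | ~x1
⇔ (~x2 | x2 | ~x1) & (~x2 | x1 | ~x1) & (~x1 | x2 | ~x1) & (~x1 | x1 | ~x1)
⇔ ~x1 | x2

~x1 | x2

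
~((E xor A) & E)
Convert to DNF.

~((E xor A) & E)
⇔ ~(((E & ~A) | (~E & A)) & E)   [expand xor]
⇔ ~((E & ~A) | (~E & A)) | ~E   [De Morgan]
⇔ (~(E & ~A) & ~(~E & A)) | ~E   [De Morgan]
⇔ ((~E | ~~A) & ~(~E & A)) | ~E   [De Morgan]
⇔ ((~E | A) & ~(~E & A)) | ~E   [double negation]
⇔ ((~E | A) & (~~E | ~A)) | ~E   [De Morgan]
⇔ ((~E | A) & (E | ~A)) | ~E   [double negation]
⇔ (~E & E) | (~E & ~A) | (A & E) | (A & ~A) | ~E   [distribute & over |]
⇔ (A & E) | ~E   [simplify]

(A & E) | ~E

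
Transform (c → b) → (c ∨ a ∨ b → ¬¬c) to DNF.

(c → b) → (c ∨ a ∨ b → ¬¬c)
= ¬(c → b) ∨ (c ∨ a ∨ b → ¬¬c)   — eliminate →
= ¬(¬c ∨ b) ∨ (c ∨ a ∨ b → ¬¬c)   — eliminate →
= ¬(¬c ∨ b) ∨ ¬(c ∨ a ∨ b) ∨ ¬¬c   — eliminate →
= ¬¬c ∧ ¬b ∨ ¬(c ∨ a ∨ b) ∨ ¬¬c   — De Morgan
= c ∧ ¬b ∨ ¬(c ∨ a ∨ b) ∨ ¬¬c   — double negation
= c ∧ ¬b ∨ ¬c ∧ ¬a ∧ ¬b ∨ ¬¬c   — De Morgan
= c ∧ ¬b ∨ ¬c ∧ ¬a ∧ ¬b ∨ c   — double negation
= ¬c ∧ ¬a ∧ ¬b ∨ c   — simplify

¬c ∧ ¬a ∧ ¬b ∨ c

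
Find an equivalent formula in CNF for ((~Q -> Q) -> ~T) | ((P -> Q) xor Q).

((~Q -> Q) -> ~T) | ((P -> Q) xor Q)
≡ ~(~Q -> Q) | ~T | ((P -> Q) xor Q)   [eliminate ->]
≡ ~(~~Q | Q) | ~T | ((P -> Q) xor Q)   [eliminate ->]
≡ ~(~~Q | Q) | ~T | (((P -> Q) | Q) & ~((P -> Q) & Q))   [expand xor]
≡ ~(~~Q | Q) | ~T | ((~P | Q | Q) & ~((P -> Q) & Q))   [eliminate ->]
≡ ~(~~Q | Q) | ~T | ((~P | Q | Q) & ~((~P | Q) & Q))   [eliminate ->]
≡ (~~~Q & ~Q) | ~T | ((~P | Q | Q) & ~((~P | Q) & Q))   [De Morgan]
≡ (~Q & ~Q) | ~T | ((~P | Q | Q) & ~((~P | Q) & Q))   [double negation]
≡ (~Q & ~Q) | ~T | ((~P | Q | Q) & (~(~P | Q) | ~Q))   [De Morgan]
≡ (~Q & ~Q) | ~T | ((~P | Q | Q) & ((~~P & ~Q) | ~Q))   [De Morgan]
≡ (~Q & ~Q) | ~T | ((~P | Q | Q) & ((P & ~Q) | ~Q))   [double negation]
≡ (~Q | ~T | ~P | Q | Q) & (~Q | ~T | P | ~Q) & (~Q | ~T | ~Q | ~Q) & (~Q | ~T | ~P | Q | Q) & (~Q | ~T | P | ~Q) & (~Q | ~T | ~Q | ~Q)   [distribute | over &]
≡ ~Q | ~T   [simplify]

~Q | ~T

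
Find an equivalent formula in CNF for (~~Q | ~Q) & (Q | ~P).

(~~Q | ~Q) & (Q | ~P)
= (Q | ~Q) & (Q | ~P)   [double negation]
= Q | ~P   [simplify]

Q | ~P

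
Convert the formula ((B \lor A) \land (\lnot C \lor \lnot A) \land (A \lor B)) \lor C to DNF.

(B \land \lnot C) \lor (B \land \lnot A) \lor (A \land \lnot C) \lor C

((B \lor A) \land (\lnot C \lor \lnot A) \land (A \lor B)) \lor C
≡ (B \land \lnot C \land A) \lor (B \land \lnot C \land B) \lor (B \land \lnot A \land A) \lor (B \land \lnot A \land B) \lor (A \land \lnot C \land A) \lor (A \land \lnot C \land B) \lor (A \land \lnot A \land A) \lor (A \land \lnot A \land B) \lor C
≡ (B \land \lnot C) \lor (B \land \lnot A) \lor (A \land \lnot C) \lor C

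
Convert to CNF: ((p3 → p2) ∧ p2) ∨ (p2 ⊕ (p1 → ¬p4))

p2 ∨ ¬p1 ∨ ¬p4

((p3 → p2) ∧ p2) ∨ (p2 ⊕ (p1 → ¬p4))
≡ ((¬p3 ∨ p2) ∧ p2) ∨ (p2 ⊕ (p1 → ¬p4))   — eliminate →
≡ ((¬p3 ∨ p2) ∧ p2) ∨ ((p2 ∨ (p1 → ¬p4)) ∧ ¬(p2 ∧ (p1 → ¬p4)))   — expand ⊕
≡ ((¬p3 ∨ p2) ∧ p2) ∨ ((p2 ∨ ¬p1 ∨ ¬p4) ∧ ¬(p2 ∧ (p1 → ¬p4)))   — eliminate →
≡ ((¬p3 ∨ p2) ∧ p2) ∨ ((p2 ∨ ¬p1 ∨ ¬p4) ∧ ¬(p2 ∧ (¬p1 ∨ ¬p4)))   — eliminate →
≡ ((¬p3 ∨ p2) ∧ p2) ∨ ((p2 ∨ ¬p1 ∨ ¬p4) ∧ (¬p2 ∨ ¬(¬p1 ∨ ¬p4)))   — De Morgan
≡ ((¬p3 ∨ p2) ∧ p2) ∨ ((p2 ∨ ¬p1 ∨ ¬p4) ∧ (¬p2 ∨ (¬¬p1 ∧ ¬¬p4)))   — De Morgan
≡ ((¬p3 ∨ p2) ∧ p2) ∨ ((p2 ∨ ¬p1 ∨ ¬p4) ∧ (¬p2 ∨ (p1 ∧ ¬¬p4)))   — double negation
≡ ((¬p3 ∨ p2) ∧ p2) ∨ ((p2 ∨ ¬p1 ∨ ¬p4) ∧ (¬p2 ∨ (p1 ∧ p4)))   — double negation
≡ (¬p3 ∨ p2 ∨ p2 ∨ ¬p1 ∨ ¬p4) ∧ (¬p3 ∨ p2 ∨ ¬p2 ∨ p1) ∧ (¬p3 ∨ p2 ∨ ¬p2 ∨ p4) ∧ (p2 ∨ p2 ∨ ¬p1 ∨ ¬p4) ∧ (p2 ∨ ¬p2 ∨ p1) ∧ (p2 ∨ ¬p2 ∨ p4)   — distribute ∨ over ∧
≡ p2 ∨ ¬p1 ∨ ¬p4   — simplify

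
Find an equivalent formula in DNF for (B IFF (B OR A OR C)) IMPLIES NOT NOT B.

(A AND NOT B) OR (C AND NOT B) OR B

(B IFF (B OR A OR C)) IMPLIES NOT NOT B
≡ NOT (B IFF (B OR A OR C)) OR NOT NOT B   [eliminate IMPLIES]
≡ NOT ((B IMPLIES (B OR A OR C)) AND ((B OR A OR C) IMPLIES B)) OR NOT NOT B   [eliminate IFF]
≡ NOT ((NOT B OR B OR A OR C) AND ((B OR A OR C) IMPLIES B)) OR NOT NOT B   [eliminate IMPLIES]
≡ NOT ((NOT B OR B OR A OR C) AND (NOT (B OR A OR C) OR B)) OR NOT NOT B   [eliminate IMPLIES]
≡ NOT (NOT B OR B OR A OR C) OR NOT (NOT (B OR A OR C) OR B) OR NOT NOT B   [De Morgan]
≡ (NOT NOT B AND NOT B AND NOT A AND NOT C) OR NOT (NOT (B OR A OR C) OR B) OR NOT NOT B   [De Morgan]
≡ (B AND NOT B AND NOT A AND NOT C) OR NOT (NOT (B OR A OR C) OR B) OR NOT NOT B   [double negation]
≡ (B AND NOT B AND NOT A AND NOT C) OR (NOT NOT (B OR A OR C) AND NOT B) OR NOT NOT B   [De Morgan]
≡ (B AND NOT B AND NOT A AND NOT C) OR ((B OR A OR C) AND NOT B) OR NOT NOT B   [double negation]
≡ (B AND NOT B AND NOT A AND NOT C) OR ((B OR A OR C) AND NOT B) OR B   [double negation]
≡ (B AND NOT B AND NOT A AND NOT C) OR (B AND NOT B) OR (A AND NOT B) OR (C AND NOT B) OR B   [distribute AND over OR]
≡ (A AND NOT B) OR (C AND NOT B) OR B   [simplify]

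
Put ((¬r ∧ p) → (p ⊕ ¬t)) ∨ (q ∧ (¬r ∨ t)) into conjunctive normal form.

((¬r ∧ p) → (p ⊕ ¬t)) ∨ (q ∧ (¬r ∨ t))
≡ ¬(¬r ∧ p) ∨ (p ⊕ ¬t) ∨ (q ∧ (¬r ∨ t))
≡ ¬(¬r ∧ p) ∨ ((p ∨ ¬t) ∧ ¬(p ∧ ¬t)) ∨ (q ∧ (¬r ∨ t))
≡ ¬¬r ∨ ¬p ∨ ((p ∨ ¬t) ∧ ¬(p ∧ ¬t)) ∨ (q ∧ (¬r ∨ t))
≡ r ∨ ¬p ∨ ((p ∨ ¬t) ∧ ¬(p ∧ ¬t)) ∨ (q ∧ (¬r ∨ t))
≡ r ∨ ¬p ∨ ((p ∨ ¬t) ∧ (¬p ∨ ¬¬t)) ∨ (q ∧ (¬r ∨ t))
≡ r ∨ ¬p ∨ ((p ∨ ¬t) ∧ (¬p ∨ t)) ∨ (q ∧ (¬r ∨ t))
≡ (r ∨ ¬p ∨ p ∨ ¬t ∨ q) ∧ (r ∨ ¬p ∨ p ∨ ¬t ∨ ¬r ∨ t) ∧ (r ∨ ¬p ∨ ¬p ∨ t ∨ q) ∧ (r ∨ ¬p ∨ ¬p ∨ t ∨ ¬r ∨ t)
≡ r ∨ ¬p ∨ t ∨ q

r ∨ ¬p ∨ t ∨ q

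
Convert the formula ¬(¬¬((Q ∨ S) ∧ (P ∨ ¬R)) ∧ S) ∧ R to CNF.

¬(¬¬((Q ∨ S) ∧ (P ∨ ¬R)) ∧ S) ∧ R
≡ (¬¬¬((Q ∨ S) ∧ (P ∨ ¬R)) ∨ ¬S) ∧ R   [De Morgan]
≡ (¬((Q ∨ S) ∧ (P ∨ ¬R)) ∨ ¬S) ∧ R   [double negation]
≡ (¬(Q ∨ S) ∨ ¬(P ∨ ¬R) ∨ ¬S) ∧ R   [De Morgan]
≡ ((¬Q ∧ ¬S) ∨ ¬(P ∨ ¬R) ∨ ¬S) ∧ R   [De Morgan]
≡ ((¬Q ∧ ¬S) ∨ (¬P ∧ ¬¬R) ∨ ¬S) ∧ R   [De Morgan]
≡ ((¬Q ∧ ¬S) ∨ (¬P ∧ R) ∨ ¬S) ∧ R   [double negation]
≡ (¬Q ∨ ¬P ∨ ¬S) ∧ (¬Q ∨ R ∨ ¬S) ∧ (¬S ∨ ¬P ∨ ¬S) ∧ (¬S ∨ R ∨ ¬S) ∧ R   [distribute ∨ over ∧]
≡ (¬S ∨ ¬P) ∧ R   [simplify]

(¬S ∨ ¬P) ∧ R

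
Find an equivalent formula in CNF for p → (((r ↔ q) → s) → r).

p → (((r ↔ q) → s) → r)
≡ ¬p ∨ (((r ↔ q) → s) → r)
≡ ¬p ∨ ¬((r ↔ q) → s) ∨ r
≡ ¬p ∨ ¬(¬(r ↔ q) ∨ s) ∨ r
≡ ¬p ∨ ¬(¬((r → q) ∧ (q → r)) ∨ s) ∨ r
≡ ¬p ∨ ¬(¬((¬r ∨ q) ∧ (q → r)) ∨ s) ∨ r
≡ ¬p ∨ ¬(¬((¬r ∨ q) ∧ (¬q ∨ r)) ∨ s) ∨ r
≡ ¬p ∨ (¬¬((¬r ∨ q) ∧ (¬q ∨ r)) ∧ ¬s) ∨ r
≡ ¬p ∨ ((¬r ∨ q) ∧ (¬q ∨ r) ∧ ¬s) ∨ r
≡ (¬p ∨ ¬r ∨ q ∨ r) ∧ (¬p ∨ ¬q ∨ r ∨ r) ∧ (¬p ∨ ¬s ∨ r)
≡ (¬p ∨ ¬q ∨ r) ∧ (¬p ∨ ¬s ∨ r)

(¬p ∨ ¬q ∨ r) ∧ (¬p ∨ ¬s ∨ r)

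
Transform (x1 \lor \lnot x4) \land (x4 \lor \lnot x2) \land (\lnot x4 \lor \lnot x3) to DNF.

(x1 \lor \lnot x4) \land (x4 \lor \lnot x2) \land (\lnot x4 \lor \lnot x3)
≡ (x1 \land x4 \land \lnot x4) \lor (x1 \land x4 \land \lnot x3) \lor (x1 \land \lnot x2 \land \lnot x4) \lor (x1 \land \lnot x2 \land \lnot x3) \lor (\lnot x4 \land x4 \land \lnot x4) \lor (\lnot x4 \land x4 \land \lnot x3) \lor (\lnot x4 \land \lnot x2 \land \lnot x4) \lor (\lnot x4 \land \lnot x2 \land \lnot x3)   — distribute \land over \lor
≡ (x1 \land x4 \land \lnot x3) \lor (x1 \land \lnot x2 \land \lnot x3) \lor (\lnot x4 \land \lnot x2)   — simplify

(x1 \land x4 \land \lnot x3) \lor (x1 \land \lnot x2 \land \lnot x3) \lor (\lnot x4 \land \lnot x2)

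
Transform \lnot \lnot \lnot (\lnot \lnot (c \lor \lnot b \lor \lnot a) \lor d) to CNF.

\lnot \lnot \lnot (\lnot \lnot (c \lor \lnot b \lor \lnot a) \lor d)
≡ \lnot (\lnot \lnot (c \lor \lnot b \lor \lnot a) \lor d)   — double negation
≡ \lnot \lnot \lnot (c \lor \lnot b \lor \lnot a) \land \lnot d   — De Morgan
≡ \lnot (c \lor \lnot b \lor \lnot a) \land \lnot d   — double negation
≡ \lnot c \land \lnot \lnot b \land \lnot \lnot a \land \lnot d   — De Morgan
≡ \lnot c \land b \land \lnot \lnot a \land \lnot d   — double negation
≡ \lnot c \land b \land a \land \lnot d   — double negation

\lnot c \land b \land a \land \lnot d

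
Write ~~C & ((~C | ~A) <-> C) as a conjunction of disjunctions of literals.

~~C & ((~C | ~A) <-> C)
≡ ~~C & ((~C | ~A) -> C) & (C -> (~C | ~A))   — eliminate <->
≡ ~~C & (~(~C | ~A) | C) & (C -> (~C | ~A))   — eliminate ->
≡ ~~C & (~(~C | ~A) | C) & (~C | ~C | ~A)   — eliminate ->
≡ C & (~(~C | ~A) | C) & (~C | ~C | ~A)   — double negation
≡ C & ((~~C & ~~A) | C) & (~C | ~C | ~A)   — De Morgan
≡ C & ((C & ~~A) | C) & (~C | ~C | ~A)   — double negation
≡ C & ((C & A) | C) & (~C | ~C | ~A)   — double negation
≡ C & (C | C) & (A | C) & (~C | ~C | ~A)   — distribute | over &
≡ C & (~C | ~A)   — simplify

C & (~C | ~A)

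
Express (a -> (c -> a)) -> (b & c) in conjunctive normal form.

(a | b) & c & (~a | b)

(a -> (c -> a)) -> (b & c)
⇔ ~(a -> (c -> a)) | (b & c)   (eliminate ->)
⇔ ~(~a | (c -> a)) | (b & c)   (eliminate ->)
⇔ ~(~a | ~c | a) | (b & c)   (eliminate ->)
⇔ (~~a & ~~c & ~a) | (b & c)   (De Morgan)
⇔ (a & ~~c & ~a) | (b & c)   (double negation)
⇔ (a & c & ~a) | (b & c)   (double negation)
⇔ (a | b) & (a | c) & (c | b) & (c | c) & (~a | b) & (~a | c)   (distribute | over &)
⇔ (a | b) & c & (~a | b)   (simplify)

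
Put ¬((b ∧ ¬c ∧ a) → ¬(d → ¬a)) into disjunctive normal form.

b ∧ ¬c ∧ a ∧ ¬d

¬((b ∧ ¬c ∧ a) → ¬(d → ¬a))
≡ ¬(¬(b ∧ ¬c ∧ a) ∨ ¬(d → ¬a))
≡ ¬(¬(b ∧ ¬c ∧ a) ∨ ¬(¬d ∨ ¬a))
≡ ¬¬(b ∧ ¬c ∧ a) ∧ ¬¬(¬d ∨ ¬a)
≡ b ∧ ¬c ∧ a ∧ ¬¬(¬d ∨ ¬a)
≡ b ∧ ¬c ∧ a ∧ (¬d ∨ ¬a)
≡ (b ∧ ¬c ∧ a ∧ ¬d) ∨ (b ∧ ¬c ∧ a ∧ ¬a)
≡ b ∧ ¬c ∧ a ∧ ¬d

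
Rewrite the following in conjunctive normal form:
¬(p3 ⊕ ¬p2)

¬(p3 ⊕ ¬p2)
= ¬((p3 ∨ ¬p2) ∧ ¬(p3 ∧ ¬p2))   [expand ⊕]
= ¬(p3 ∨ ¬p2) ∨ ¬¬(p3 ∧ ¬p2)   [De Morgan]
= (¬p3 ∧ ¬¬p2) ∨ ¬¬(p3 ∧ ¬p2)   [De Morgan]
= (¬p3 ∧ p2) ∨ ¬¬(p3 ∧ ¬p2)   [double negation]
= (¬p3 ∧ p2) ∨ (p3 ∧ ¬p2)   [double negation]
= (¬p3 ∨ p3) ∧ (¬p3 ∨ ¬p2) ∧ (p2 ∨ p3) ∧ (p2 ∨ ¬p2)   [distribute ∨ over ∧]
= (¬p3 ∨ ¬p2) ∧ (p2 ∨ p3)   [simplify]

(¬p3 ∨ ¬p2) ∧ (p2 ∨ p3)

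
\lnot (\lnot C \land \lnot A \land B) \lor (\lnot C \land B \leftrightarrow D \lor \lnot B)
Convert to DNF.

\lnot (\lnot C \land \lnot A \land B) \lor (\lnot C \land B \leftrightarrow D \lor \lnot B)
≡ \lnot (\lnot C \land \lnot A \land B) \lor (\lnot C \land B \to D \lor \lnot B) \land (D \lor \lnot B \to \lnot C \land B)   [eliminate \leftrightarrow]
≡ \lnot (\lnot C \land \lnot A \land B) \lor (\lnot (\lnot C \land B) \lor D \lor \lnot B) \land (D \lor \lnot B \to \lnot C \land B)   [eliminate \to]
≡ \lnot (\lnot C \land \lnot A \land B) \lor (\lnot (\lnot C \land B) \lor D \lor \lnot B) \land (\lnot (D \lor \lnot B) \lor \lnot C \land B)   [eliminate \to]
≡ \lnot \lnot C \lor \lnot \lnot A \lor \lnot B \lor (\lnot (\lnot C \land B) \lor D \lor \lnot B) \land (\lnot (D \lor \lnot B) \lor \lnot C \land B)   [De Morgan]
≡ C \lor \lnot \lnot A \lor \lnot B \lor (\lnot (\lnot C \land B) \lor D \lor \lnot B) \land (\lnot (D \lor \lnot B) \lor \lnot C \land B)   [double negation]
≡ C \lor A \lor \lnot B \lor (\lnot (\lnot C \land B) \lor D \lor \lnot B) \land (\lnot (D \lor \lnot B) \lor \lnot C \land B)   [double negation]
≡ C \lor A \lor \lnot B \lor (\lnot \lnot C \lor \lnot B \lor D \lor \lnot B) \land (\lnot (D \lor \lnot B) \lor \lnot C \land B)   [De Morgan]
≡ C \lor A \lor \lnot B \lor (C \lor \lnot B \lor D \lor \lnot B) \land (\lnot (D \lor \lnot B) \lor \lnot C \land B)   [double negation]
≡ C \lor A \lor \lnot B \lor (C \lor \lnot B \lor D \lor \lnot B) \land (\lnot D \land \lnot \lnot B \lor \lnot C \land B)   [De Morgan]
≡ C \lor A \lor \lnot B \lor (C \lor \lnot B \lor D \lor \lnot B) \land (\lnot D \land B \lor \lnot C \land B)   [double negation]
≡ C \lor A \lor \lnot B \lor C \land \lnot D \land B \lor C \land \lnot C \land B \lor \lnot B \land \lnot D \land B \lor \lnot B \land \lnot C \land B \lor D \land \lnot D \land B \lor D \land \lnot C \land B \lor \lnot B \land \lnot D \land B \lor \lnot B \land \lnot C \land B   [distribute \land over \lor]
≡ C \lor A \lor \lnot B \lor D \land \lnot C \land B   [simplify]

C \lor A \lor \lnot B \lor D \land \lnot C \land B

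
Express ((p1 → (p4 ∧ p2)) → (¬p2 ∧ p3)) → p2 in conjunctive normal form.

(¬p1 ∨ p2) ∧ (p2 ∨ ¬p3)

((p1 → (p4 ∧ p2)) → (¬p2 ∧ p3)) → p2
⇔ ¬((p1 → (p4 ∧ p2)) → (¬p2 ∧ p3)) ∨ p2
⇔ ¬(¬(p1 → (p4 ∧ p2)) ∨ (¬p2 ∧ p3)) ∨ p2
⇔ ¬(¬(¬p1 ∨ (p4 ∧ p2)) ∨ (¬p2 ∧ p3)) ∨ p2
⇔ (¬¬(¬p1 ∨ (p4 ∧ p2)) ∧ ¬(¬p2 ∧ p3)) ∨ p2
⇔ ((¬p1 ∨ (p4 ∧ p2)) ∧ ¬(¬p2 ∧ p3)) ∨ p2
⇔ ((¬p1 ∨ (p4 ∧ p2)) ∧ (¬¬p2 ∨ ¬p3)) ∨ p2
⇔ ((¬p1 ∨ (p4 ∧ p2)) ∧ (p2 ∨ ¬p3)) ∨ p2
⇔ (¬p1 ∨ p4 ∨ p2) ∧ (¬p1 ∨ p2 ∨ p2) ∧ (p2 ∨ ¬p3 ∨ p2)
⇔ (¬p1 ∨ p2) ∧ (p2 ∨ ¬p3)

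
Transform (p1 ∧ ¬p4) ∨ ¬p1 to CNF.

¬p4 ∨ ¬p1

(p1 ∧ ¬p4) ∨ ¬p1
≡ (p1 ∨ ¬p1) ∧ (¬p4 ∨ ¬p1)   [distribute ∨ over ∧]
≡ ¬p4 ∨ ¬p1   [simplify]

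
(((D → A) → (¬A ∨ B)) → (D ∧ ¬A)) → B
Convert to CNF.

(((D → A) → (¬A ∨ B)) → (D ∧ ¬A)) → B
≡ ¬(((D → A) → (¬A ∨ B)) → (D ∧ ¬A)) ∨ B   — eliminate →
≡ ¬(¬((D → A) → (¬A ∨ B)) ∨ (D ∧ ¬A)) ∨ B   — eliminate →
≡ ¬(¬(¬(D → A) ∨ ¬A ∨ B) ∨ (D ∧ ¬A)) ∨ B   — eliminate →
≡ ¬(¬(¬(¬D ∨ A) ∨ ¬A ∨ B) ∨ (D ∧ ¬A)) ∨ B   — eliminate →
≡ (¬¬(¬(¬D ∨ A) ∨ ¬A ∨ B) ∧ ¬(D ∧ ¬A)) ∨ B   — De Morgan
≡ ((¬(¬D ∨ A) ∨ ¬A ∨ B) ∧ ¬(D ∧ ¬A)) ∨ B   — double negation
≡ (((¬¬D ∧ ¬A) ∨ ¬A ∨ B) ∧ ¬(D ∧ ¬A)) ∨ B   — De Morgan
≡ (((D ∧ ¬A) ∨ ¬A ∨ B) ∧ ¬(D ∧ ¬A)) ∨ B   — double negation
≡ (((D ∧ ¬A) ∨ ¬A ∨ B) ∧ (¬D ∨ ¬¬A)) ∨ B   — De Morgan
≡ (((D ∧ ¬A) ∨ ¬A ∨ B) ∧ (¬D ∨ A)) ∨ B   — double negation
≡ (D ∨ ¬A ∨ B ∨ B) ∧ (¬A ∨ ¬A ∨ B ∨ B) ∧ (¬D ∨ A ∨ B)   — distribute ∨ over ∧
≡ (¬A ∨ B) ∧ (¬D ∨ A ∨ B)   — simplify

(¬A ∨ B) ∧ (¬D ∨ A ∨ B)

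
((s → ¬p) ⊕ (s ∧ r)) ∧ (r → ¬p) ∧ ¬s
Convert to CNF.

((s → ¬p) ⊕ (s ∧ r)) ∧ (r → ¬p) ∧ ¬s
≡ ((s → ¬p) ∨ (s ∧ r)) ∧ ¬((s → ¬p) ∧ s ∧ r) ∧ (r → ¬p) ∧ ¬s   [expand ⊕]
≡ (¬s ∨ ¬p ∨ (s ∧ r)) ∧ ¬((s → ¬p) ∧ s ∧ r) ∧ (r → ¬p) ∧ ¬s   [eliminate →]
≡ (¬s ∨ ¬p ∨ (s ∧ r)) ∧ ¬((¬s ∨ ¬p) ∧ s ∧ r) ∧ (r → ¬p) ∧ ¬s   [eliminate →]
≡ (¬s ∨ ¬p ∨ (s ∧ r)) ∧ ¬((¬s ∨ ¬p) ∧ s ∧ r) ∧ (¬r ∨ ¬p) ∧ ¬s   [eliminate →]
≡ (¬s ∨ ¬p ∨ (s ∧ r)) ∧ (¬(¬s ∨ ¬p) ∨ ¬s ∨ ¬r) ∧ (¬r ∨ ¬p) ∧ ¬s   [De Morgan]
≡ (¬s ∨ ¬p ∨ (s ∧ r)) ∧ ((¬¬s ∧ ¬¬p) ∨ ¬s ∨ ¬r) ∧ (¬r ∨ ¬p) ∧ ¬s   [De Morgan]
≡ (¬s ∨ ¬p ∨ (s ∧ r)) ∧ ((s ∧ ¬¬p) ∨ ¬s ∨ ¬r) ∧ (¬r ∨ ¬p) ∧ ¬s   [double negation]
≡ (¬s ∨ ¬p ∨ (s ∧ r)) ∧ ((s ∧ p) ∨ ¬s ∨ ¬r) ∧ (¬r ∨ ¬p) ∧ ¬s   [double negation]
≡ (¬s ∨ ¬p ∨ s) ∧ (¬s ∨ ¬p ∨ r) ∧ (s ∨ ¬s ∨ ¬r) ∧ (p ∨ ¬s ∨ ¬r) ∧ (¬r ∨ ¬p) ∧ ¬s   [distribute ∨ over ∧]
≡ (¬r ∨ ¬p) ∧ ¬s   [simplify]

(¬r ∨ ¬p) ∧ ¬s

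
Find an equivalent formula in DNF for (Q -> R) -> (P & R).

(Q & ~R) | (P & R)

(Q -> R) -> (P & R)
≡ ~(Q -> R) | (P & R)   (eliminate ->)
≡ ~(~Q | R) | (P & R)   (eliminate ->)
≡ (~~Q & ~R) | (P & R)   (De Morgan)
≡ (Q & ~R) | (P & R)   (double negation)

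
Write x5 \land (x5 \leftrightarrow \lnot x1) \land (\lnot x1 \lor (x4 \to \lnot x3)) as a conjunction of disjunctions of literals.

x5 \land (\lnot x5 \lor \lnot x1) \land (\lnot x1 \lor \lnot x4 \lor \lnot x3)

x5 \land (x5 \leftrightarrow \lnot x1) \land (\lnot x1 \lor (x4 \to \lnot x3))
≡ x5 \land (x5 \to \lnot x1) \land (\lnot x1 \to x5) \land (\lnot x1 \lor (x4 \to \lnot x3))   (eliminate \leftrightarrow)
≡ x5 \land (\lnot x5 \lor \lnot x1) \land (\lnot x1 \to x5) \land (\lnot x1 \lor (x4 \to \lnot x3))   (eliminate \to)
≡ x5 \land (\lnot x5 \lor \lnot x1) \land (\lnot \lnot x1 \lor x5) \land (\lnot x1 \lor (x4 \to \lnot x3))   (eliminate \to)
≡ x5 \land (\lnot x5 \lor \lnot x1) \land (\lnot \lnot x1 \lor x5) \land (\lnot x1 \lor \lnot x4 \lor \lnot x3)   (eliminate \to)
≡ x5 \land (\lnot x5 \lor \lnot x1) \land (x1 \lor x5) \land (\lnot x1 \lor \lnot x4 \lor \lnot x3)   (double negation)
≡ x5 \land (\lnot x5 \lor \lnot x1) \land (\lnot x1 \lor \lnot x4 \lor \lnot x3)   (simplify)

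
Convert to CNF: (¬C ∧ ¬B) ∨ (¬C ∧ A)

¬C ∧ (¬B ∨ A)

(¬C ∧ ¬B) ∨ (¬C ∧ A)
≡ (¬C ∨ ¬C) ∧ (¬C ∨ A) ∧ (¬B ∨ ¬C) ∧ (¬B ∨ A)   — distribute ∨ over ∧
≡ ¬C ∧ (¬B ∨ A)   — simplify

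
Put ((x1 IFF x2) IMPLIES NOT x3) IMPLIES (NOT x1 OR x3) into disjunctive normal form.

((x1 IFF x2) IMPLIES NOT x3) IMPLIES (NOT x1 OR x3)
⇔ NOT ((x1 IFF x2) IMPLIES NOT x3) OR NOT x1 OR x3   (eliminate IMPLIES)
⇔ NOT (NOT (x1 IFF x2) OR NOT x3) OR NOT x1 OR x3   (eliminate IMPLIES)
⇔ NOT (NOT ((x1 IMPLIES x2) AND (x2 IMPLIES x1)) OR NOT x3) OR NOT x1 OR x3   (eliminate IFF)
⇔ NOT (NOT ((NOT x1 OR x2) AND (x2 IMPLIES x1)) OR NOT x3) OR NOT x1 OR x3   (eliminate IMPLIES)
⇔ NOT (NOT ((NOT x1 OR x2) AND (NOT x2 OR x1)) OR NOT x3) OR NOT x1 OR x3   (eliminate IMPLIES)
⇔ (NOT NOT ((NOT x1 OR x2) AND (NOT x2 OR x1)) AND NOT NOT x3) OR NOT x1 OR x3   (De Morgan)
⇔ ((NOT x1 OR x2) AND (NOT x2 OR x1) AND NOT NOT x3) OR NOT x1 OR x3   (double negation)
⇔ ((NOT x1 OR x2) AND (NOT x2 OR x1) AND x3) OR NOT x1 OR x3   (double negation)
⇔ (NOT x1 AND NOT x2 AND x3) OR (NOT x1 AND x1 AND x3) OR (x2 AND NOT x2 AND x3) OR (x2 AND x1 AND x3) OR NOT x1 OR x3   (distribute AND over OR)
⇔ NOT x1 OR x3   (simplify)

NOT x1 OR x3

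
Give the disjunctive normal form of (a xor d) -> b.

(~a & ~d) | (d & a) | b

(a xor d) -> b
= ~(a xor d) | b   (eliminate ->)
= ~((a & ~d) | (~a & d)) | b   (expand xor)
= (~(a & ~d) & ~(~a & d)) | b   (De Morgan)
= ((~a | ~~d) & ~(~a & d)) | b   (De Morgan)
= ((~a | d) & ~(~a & d)) | b   (double negation)
= ((~a | d) & (~~a | ~d)) | b   (De Morgan)
= ((~a | d) & (a | ~d)) | b   (double negation)
= (~a & a) | (~a & ~d) | (d & a) | (d & ~d) | b   (distribute & over |)
= (~a & ~d) | (d & a) | b   (simplify)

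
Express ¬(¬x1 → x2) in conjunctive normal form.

¬(¬x1 → x2)
⇔ ¬(¬¬x1 ∨ x2)   (eliminate →)
⇔ ¬¬¬x1 ∧ ¬x2   (De Morgan)
⇔ ¬x1 ∧ ¬x2   (double negation)

¬x1 ∧ ¬x2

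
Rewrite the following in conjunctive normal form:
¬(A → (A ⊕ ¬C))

¬(A → (A ⊕ ¬C))
= ¬(¬A ∨ (A ⊕ ¬C))   — eliminate →
= ¬(¬A ∨ ((A ∨ ¬C) ∧ ¬(A ∧ ¬C)))   — expand ⊕
= ¬¬A ∧ ¬((A ∨ ¬C) ∧ ¬(A ∧ ¬C))   — De Morgan
= A ∧ ¬((A ∨ ¬C) ∧ ¬(A ∧ ¬C))   — double negation
= A ∧ (¬(A ∨ ¬C) ∨ ¬¬(A ∧ ¬C))   — De Morgan
= A ∧ ((¬A ∧ ¬¬C) ∨ ¬¬(A ∧ ¬C))   — De Morgan
= A ∧ ((¬A ∧ C) ∨ ¬¬(A ∧ ¬C))   — double negation
= A ∧ ((¬A ∧ C) ∨ (A ∧ ¬C))   — double negation
= A ∧ (¬A ∨ A) ∧ (¬A ∨ ¬C) ∧ (C ∨ A) ∧ (C ∨ ¬C)   — distribute ∨ over ∧
= A ∧ (¬A ∨ ¬C)   — simplify

A ∧ (¬A ∨ ¬C)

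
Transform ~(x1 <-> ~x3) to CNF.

(x1 | ~x3) & (x3 | ~x1)

~(x1 <-> ~x3)
⇔ ~((x1 -> ~x3) & (~x3 -> x1))   — eliminate <->
⇔ ~((~x1 | ~x3) & (~x3 -> x1))   — eliminate ->
⇔ ~((~x1 | ~x3) & (~~x3 | x1))   — eliminate ->
⇔ ~(~x1 | ~x3) | ~(~~x3 | x1)   — De Morgan
⇔ (~~x1 & ~~x3) | ~(~~x3 | x1)   — De Morgan
⇔ (x1 & ~~x3) | ~(~~x3 | x1)   — double negation
⇔ (x1 & x3) | ~(~~x3 | x1)   — double negation
⇔ (x1 & x3) | (~~~x3 & ~x1)   — De Morgan
⇔ (x1 & x3) | (~x3 & ~x1)   — double negation
⇔ (x1 | ~x3) & (x1 | ~x1) & (x3 | ~x3) & (x3 | ~x1)   — distribute | over &
⇔ (x1 | ~x3) & (x3 | ~x1)   — simplify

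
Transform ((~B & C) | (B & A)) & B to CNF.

(~B | A) & (C | A) & B

((~B & C) | (B & A)) & B
≡ (~B | B) & (~B | A) & (C | B) & (C | A) & B   (distribute | over &)
≡ (~B | A) & (C | A) & B   (simplify)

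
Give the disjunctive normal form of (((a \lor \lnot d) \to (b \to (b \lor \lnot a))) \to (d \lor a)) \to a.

(((a \lor \lnot d) \to (b \to (b \lor \lnot a))) \to (d \lor a)) \to a
⇔ \lnot (((a \lor \lnot d) \to (b \to (b \lor \lnot a))) \to (d \lor a)) \lor a   [eliminate \to]
⇔ \lnot (\lnot ((a \lor \lnot d) \to (b \to (b \lor \lnot a))) \lor d \lor a) \lor a   [eliminate \to]
⇔ \lnot (\lnot (\lnot (a \lor \lnot d) \lor (b \to (b \lor \lnot a))) \lor d \lor a) \lor a   [eliminate \to]
⇔ \lnot (\lnot (\lnot (a \lor \lnot d) \lor \lnot b \lor b \lor \lnot a) \lor d \lor a) \lor a   [eliminate \to]
⇔ (\lnot \lnot (\lnot (a \lor \lnot d) \lor \lnot b \lor b \lor \lnot a) \land \lnot d \land \lnot a) \lor a   [De Morgan]
⇔ ((\lnot (a \lor \lnot d) \lor \lnot b \lor b \lor \lnot a) \land \lnot d \land \lnot a) \lor a   [double negation]
⇔ (((\lnot a \land \lnot \lnot d) \lor \lnot b \lor b \lor \lnot a) \land \lnot d \land \lnot a) \lor a   [De Morgan]
⇔ (((\lnot a \land d) \lor \lnot b \lor b \lor \lnot a) \land \lnot d \land \lnot a) \lor a   [double negation]
⇔ (\lnot a \land d \land \lnot d \land \lnot a) \lor (\lnot b \land \lnot d \land \lnot a) \lor (b \land \lnot d \land \lnot a) \lor (\lnot a \land \lnot d \land \lnot a) \lor a   [distribute \land over \lor]
⇔ (\lnot a \land \lnot d) \lor a   [simplify]

(\lnot a \land \lnot d) \lor a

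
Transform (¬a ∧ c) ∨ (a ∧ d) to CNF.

(¬a ∨ d) ∧ (c ∨ a) ∧ (c ∨ d)

(¬a ∧ c) ∨ (a ∧ d)
⇔ (¬a ∨ a) ∧ (¬a ∨ d) ∧ (c ∨ a) ∧ (c ∨ d)   (distribute ∨ over ∧)
⇔ (¬a ∨ d) ∧ (c ∨ a) ∧ (c ∨ d)   (simplify)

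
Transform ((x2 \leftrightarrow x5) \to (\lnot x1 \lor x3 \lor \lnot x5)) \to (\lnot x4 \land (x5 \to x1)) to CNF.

((x2 \leftrightarrow x5) \to (\lnot x1 \lor x3 \lor \lnot x5)) \to (\lnot x4 \land (x5 \to x1))
= \lnot ((x2 \leftrightarrow x5) \to (\lnot x1 \lor x3 \lor \lnot x5)) \lor (\lnot x4 \land (x5 \to x1))   — eliminate \to
= \lnot (\lnot (x2 \leftrightarrow x5) \lor \lnot x1 \lor x3 \lor \lnot x5) \lor (\lnot x4 \land (x5 \to x1))   — eliminate \to
= \lnot (\lnot ((x2 \to x5) \land (x5 \to x2)) \lor \lnot x1 \lor x3 \lor \lnot x5) \lor (\lnot x4 \land (x5 \to x1))   — eliminate \leftrightarrow
= \lnot (\lnot ((\lnot x2 \lor x5) \land (x5 \to x2)) \lor \lnot x1 \lor x3 \lor \lnot x5) \lor (\lnot x4 \land (x5 \to x1))   — eliminate \to
= \lnot (\lnot ((\lnot x2 \lor x5) \land (\lnot x5 \lor x2)) \lor \lnot x1 \lor x3 \lor \lnot x5) \lor (\lnot x4 \land (x5 \to x1))   — eliminate \to
= \lnot (\lnot ((\lnot x2 \lor x5) \land (\lnot x5 \lor x2)) \lor \lnot x1 \lor x3 \lor \lnot x5) \lor (\lnot x4 \land (\lnot x5 \lor x1))   — eliminate \to
= (\lnot \lnot ((\lnot x2 \lor x5) \land (\lnot x5 \lor x2)) \land \lnot \lnot x1 \land \lnot x3 \land \lnot \lnot x5) \lor (\lnot x4 \land (\lnot x5 \lor x1))   — De Morgan
= ((\lnot x2 \lor x5) \land (\lnot x5 \lor x2) \land \lnot \lnot x1 \land \lnot x3 \land \lnot \lnot x5) \lor (\lnot x4 \land (\lnot x5 \lor x1))   — double negation
= ((\lnot x2 \lor x5) \land (\lnot x5 \lor x2) \land x1 \land \lnot x3 \land \lnot \lnot x5) \lor (\lnot x4 \land (\lnot x5 \lor x1))   — double negation
= ((\lnot x2 \lor x5) \land (\lnot x5 \lor x2) \land x1 \land \lnot x3 \land x5) \lor (\lnot x4 \land (\lnot x5 \lor x1))   — double negation
= (\lnot x2 \lor x5 \lor \lnot x4) \land (\lnot x2 \lor x5 \lor \lnot x5 \lor x1) \land (\lnot x5 \lor x2 \lor \lnot x4) \land (\lnot x5 \lor x2 \lor \lnot x5 \lor x1) \land (x1 \lor \lnot x4) \land (x1 \lor \lnot x5 \lor x1) \land (\lnot x3 \lor \lnot x4) \land (\lnot x3 \lor \lnot x5 \lor x1) \land (x5 \lor \lnot x4) \land (x5 \lor \lnot x5 \lor x1)   — distribute \lor over \land
= (\lnot x5 \lor x2 \lor \lnot x4) \land (x1 \lor \lnot x4) \land (x1 \lor \lnot x5) \land (\lnot x3 \lor \lnot x4) \land (x5 \lor \lnot x4)   — simplify

(\lnot x5 \lor x2 \lor \lnot x4) \land (x1 \lor \lnot x4) \land (x1 \lor \lnot x5) \land (\lnot x3 \lor \lnot x4) \land (x5 \lor \lnot x4)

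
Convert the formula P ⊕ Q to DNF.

(P ∧ ¬Q) ∨ (¬P ∧ Q)

P ⊕ Q
⇔ (P ∧ ¬Q) ∨ (¬P ∧ Q)   (expand ⊕)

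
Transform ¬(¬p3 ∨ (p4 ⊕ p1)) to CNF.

¬(¬p3 ∨ (p4 ⊕ p1))
= ¬(¬p3 ∨ ((p4 ∨ p1) ∧ ¬(p4 ∧ p1)))   [expand ⊕]
= ¬¬p3 ∧ ¬((p4 ∨ p1) ∧ ¬(p4 ∧ p1))   [De Morgan]
= p3 ∧ ¬((p4 ∨ p1) ∧ ¬(p4 ∧ p1))   [double negation]
= p3 ∧ (¬(p4 ∨ p1) ∨ ¬¬(p4 ∧ p1))   [De Morgan]
= p3 ∧ ((¬p4 ∧ ¬p1) ∨ ¬¬(p4 ∧ p1))   [De Morgan]
= p3 ∧ ((¬p4 ∧ ¬p1) ∨ (p4 ∧ p1))   [double negation]
= p3 ∧ (¬p4 ∨ p4) ∧ (¬p4 ∨ p1) ∧ (¬p1 ∨ p4) ∧ (¬p1 ∨ p1)   [distribute ∨ over ∧]
= p3 ∧ (¬p4 ∨ p1) ∧ (¬p1 ∨ p4)   [simplify]

p3 ∧ (¬p4 ∨ p1) ∧ (¬p1 ∨ p4)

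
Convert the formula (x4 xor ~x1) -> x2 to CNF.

(x4 xor ~x1) -> x2
⇔ ~(x4 xor ~x1) | x2   — eliminate ->
⇔ ~((x4 | ~x1) & ~(x4 & ~x1)) | x2   — expand xor
⇔ ~(x4 | ~x1) | ~~(x4 & ~x1) | x2   — De Morgan
⇔ (~x4 & ~~x1) | ~~(x4 & ~x1) | x2   — De Morgan
⇔ (~x4 & x1) | ~~(x4 & ~x1) | x2   — double negation
⇔ (~x4 & x1) | (x4 & ~x1) | x2   — double negation
⇔ (~x4 | x4 | x2) & (~x4 | ~x1 | x2) & (x1 | x4 | x2) & (x1 | ~x1 | x2)   — distribute | over &
⇔ (~x4 | ~x1 | x2) & (x1 | x4 | x2)   — simplify

(~x4 | ~x1 | x2) & (x1 | x4 | x2)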